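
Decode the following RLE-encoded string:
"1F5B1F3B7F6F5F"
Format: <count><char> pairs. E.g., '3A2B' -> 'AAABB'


Expanding each <count><char> pair:
  1F -> 'F'
  5B -> 'BBBBB'
  1F -> 'F'
  3B -> 'BBB'
  7F -> 'FFFFFFF'
  6F -> 'FFFFFF'
  5F -> 'FFFFF'

Decoded = FBBBBBFBBBFFFFFFFFFFFFFFFFFF


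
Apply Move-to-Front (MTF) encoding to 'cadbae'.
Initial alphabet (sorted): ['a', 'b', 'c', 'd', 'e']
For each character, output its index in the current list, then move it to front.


MTF encoding:
'c': index 2 in ['a', 'b', 'c', 'd', 'e'] -> ['c', 'a', 'b', 'd', 'e']
'a': index 1 in ['c', 'a', 'b', 'd', 'e'] -> ['a', 'c', 'b', 'd', 'e']
'd': index 3 in ['a', 'c', 'b', 'd', 'e'] -> ['d', 'a', 'c', 'b', 'e']
'b': index 3 in ['d', 'a', 'c', 'b', 'e'] -> ['b', 'd', 'a', 'c', 'e']
'a': index 2 in ['b', 'd', 'a', 'c', 'e'] -> ['a', 'b', 'd', 'c', 'e']
'e': index 4 in ['a', 'b', 'd', 'c', 'e'] -> ['e', 'a', 'b', 'd', 'c']


Output: [2, 1, 3, 3, 2, 4]


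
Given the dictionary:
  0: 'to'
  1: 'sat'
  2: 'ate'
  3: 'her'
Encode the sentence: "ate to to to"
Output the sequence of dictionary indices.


Look up each word in the dictionary:
  'ate' -> 2
  'to' -> 0
  'to' -> 0
  'to' -> 0

Encoded: [2, 0, 0, 0]


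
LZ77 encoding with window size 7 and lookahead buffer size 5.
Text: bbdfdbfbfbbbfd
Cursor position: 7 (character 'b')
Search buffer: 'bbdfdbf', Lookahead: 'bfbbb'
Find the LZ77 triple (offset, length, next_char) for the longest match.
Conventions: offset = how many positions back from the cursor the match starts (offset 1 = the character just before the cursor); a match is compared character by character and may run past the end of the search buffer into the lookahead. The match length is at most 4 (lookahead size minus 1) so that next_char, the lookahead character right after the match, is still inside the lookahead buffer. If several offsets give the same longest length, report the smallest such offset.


Try each offset into the search buffer:
  offset=1 (pos 6, char 'f'): match length 0
  offset=2 (pos 5, char 'b'): match length 3
  offset=3 (pos 4, char 'd'): match length 0
  offset=4 (pos 3, char 'f'): match length 0
  offset=5 (pos 2, char 'd'): match length 0
  offset=6 (pos 1, char 'b'): match length 1
  offset=7 (pos 0, char 'b'): match length 1
Longest match has length 3 at offset 2.
next_char = character at position 7 + 3 = 10 -> 'b'

Best match: offset=2, length=3 (matching 'bfb' starting at position 5)
LZ77 triple: (2, 3, 'b')


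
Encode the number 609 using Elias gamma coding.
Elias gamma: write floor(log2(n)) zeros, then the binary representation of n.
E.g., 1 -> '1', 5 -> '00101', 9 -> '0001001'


num_bits = floor(log2(609)) + 1 = 10
leading_zeros = num_bits - 1 = 9
binary(609) = 1001100001

Elias gamma(609) = '000000000' + '1001100001' = 0000000001001100001 (19 bits)


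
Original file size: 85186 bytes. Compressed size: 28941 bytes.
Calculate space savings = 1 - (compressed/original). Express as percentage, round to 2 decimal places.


ratio = compressed/original = 28941/85186 = 0.339739
savings = 1 - ratio = 1 - 0.339739 = 0.660261
as a percentage: 0.660261 * 100 = 66.03%

Space savings = 1 - 28941/85186 = 66.03%


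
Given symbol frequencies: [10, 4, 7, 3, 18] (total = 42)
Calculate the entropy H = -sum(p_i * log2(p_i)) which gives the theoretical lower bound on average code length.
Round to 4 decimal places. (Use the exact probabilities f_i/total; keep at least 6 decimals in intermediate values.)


Per-symbol terms -p_i * log2(p_i) with p_i = f_i/42:
  p = 10/42 = 0.238095: log2(p) = -2.070389, -p*log2(p) = 0.492950
  p = 4/42 = 0.095238: log2(p) = -3.392317, -p*log2(p) = 0.323078
  p = 7/42 = 0.166667: log2(p) = -2.584963, -p*log2(p) = 0.430827
  p = 3/42 = 0.071429: log2(p) = -3.807355, -p*log2(p) = 0.271954
  p = 18/42 = 0.428571: log2(p) = -1.222392, -p*log2(p) = 0.523882
H = 0.492950 + 0.323078 + 0.430827 + 0.271954 + 0.523882 = 2.042691

H = 2.0427 bits/symbol


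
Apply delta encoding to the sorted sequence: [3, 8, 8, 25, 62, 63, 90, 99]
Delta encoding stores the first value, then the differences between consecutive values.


First value: 3
Deltas:
  8 - 3 = 5
  8 - 8 = 0
  25 - 8 = 17
  62 - 25 = 37
  63 - 62 = 1
  90 - 63 = 27
  99 - 90 = 9


Delta encoded: [3, 5, 0, 17, 37, 1, 27, 9]


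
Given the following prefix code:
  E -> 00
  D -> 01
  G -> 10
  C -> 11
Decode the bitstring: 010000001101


Decoding step by step:
Bits 01 -> D
Bits 00 -> E
Bits 00 -> E
Bits 00 -> E
Bits 11 -> C
Bits 01 -> D


Decoded message: DEEECD


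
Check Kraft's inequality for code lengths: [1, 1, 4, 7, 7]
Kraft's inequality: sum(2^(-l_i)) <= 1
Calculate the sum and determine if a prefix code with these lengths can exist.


Sum = 2^(-1) + 2^(-1) + 2^(-4) + 2^(-7) + 2^(-7)
    = 0.5 + 0.5 + 0.0625 + 0.0078125 + 0.0078125
    = 138/128 = 1.078125
Since 1.078125 > 1, Kraft's inequality is NOT satisfied.
A prefix code with these lengths CANNOT exist.

Kraft sum = 1.078125. Not satisfied.


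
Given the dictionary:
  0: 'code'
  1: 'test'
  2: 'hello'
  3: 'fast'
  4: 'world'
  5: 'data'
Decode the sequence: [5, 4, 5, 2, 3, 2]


Look up each index in the dictionary:
  5 -> 'data'
  4 -> 'world'
  5 -> 'data'
  2 -> 'hello'
  3 -> 'fast'
  2 -> 'hello'

Decoded: "data world data hello fast hello"


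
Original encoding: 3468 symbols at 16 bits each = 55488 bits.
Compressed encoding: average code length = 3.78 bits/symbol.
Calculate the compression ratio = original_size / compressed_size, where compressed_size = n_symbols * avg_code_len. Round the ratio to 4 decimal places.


original_size = n_symbols * orig_bits = 3468 * 16 = 55488 bits
compressed_size = n_symbols * avg_code_len = 3468 * 3.78 = 13109.04 bits
ratio = original_size / compressed_size = 55488 / 13109.04 = 4.2328

Compression ratio = 4.2328


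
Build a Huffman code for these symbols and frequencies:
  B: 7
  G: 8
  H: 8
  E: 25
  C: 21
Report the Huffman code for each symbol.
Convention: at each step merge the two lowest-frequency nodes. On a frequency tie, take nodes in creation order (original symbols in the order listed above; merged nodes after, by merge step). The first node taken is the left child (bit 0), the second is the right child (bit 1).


Huffman tree construction:
Step 1: Merge B(7) + G(8) = 15
Step 2: Merge H(8) + (B+G)(15) = 23
Step 3: Merge C(21) + (H+(B+G))(23) = 44
Step 4: Merge E(25) + (C+(H+(B+G)))(44) = 69
Read each symbol's code off the tree from the root (left child = 0, right child = 1).

Codes:
  B: 1110 (length 4)
  G: 1111 (length 4)
  H: 110 (length 3)
  E: 0 (length 1)
  C: 10 (length 2)
Average code length: 151/69 = 2.1884 bits/symbol


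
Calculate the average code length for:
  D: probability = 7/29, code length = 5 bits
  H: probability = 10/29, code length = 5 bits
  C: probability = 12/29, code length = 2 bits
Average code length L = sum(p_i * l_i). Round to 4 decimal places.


Weighted contributions p_i * l_i:
  D: (7/29) * 5 = 35/29
  H: (10/29) * 5 = 50/29
  C: (12/29) * 2 = 24/29
Sum = (35 + 50 + 24)/29 = 109/29

L = 109/29 = 3.7586 bits/symbol


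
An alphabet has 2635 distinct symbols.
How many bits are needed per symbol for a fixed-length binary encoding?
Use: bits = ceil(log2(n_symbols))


log2(2635) = 11.3636
Bracket: 2^11 = 2048 < 2635 <= 2^12 = 4096
So ceil(log2(2635)) = 12

bits = ceil(log2(2635)) = ceil(11.3636) = 12 bits


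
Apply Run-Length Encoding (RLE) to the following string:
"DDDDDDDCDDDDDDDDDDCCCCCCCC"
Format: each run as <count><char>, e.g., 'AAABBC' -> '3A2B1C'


Scanning runs left to right:
  i=0: run of 'D' x 7 -> '7D'
  i=7: run of 'C' x 1 -> '1C'
  i=8: run of 'D' x 10 -> '10D'
  i=18: run of 'C' x 8 -> '8C'

RLE = 7D1C10D8C


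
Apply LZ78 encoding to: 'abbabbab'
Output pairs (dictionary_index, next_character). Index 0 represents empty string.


LZ78 encoding steps:
Dictionary: {0: ''}
Step 1: w='' (idx 0), next='a' -> output (0, 'a'), add 'a' as idx 1
Step 2: w='' (idx 0), next='b' -> output (0, 'b'), add 'b' as idx 2
Step 3: w='b' (idx 2), next='a' -> output (2, 'a'), add 'ba' as idx 3
Step 4: w='b' (idx 2), next='b' -> output (2, 'b'), add 'bb' as idx 4
Step 5: w='a' (idx 1), next='b' -> output (1, 'b'), add 'ab' as idx 5


Encoded: [(0, 'a'), (0, 'b'), (2, 'a'), (2, 'b'), (1, 'b')]


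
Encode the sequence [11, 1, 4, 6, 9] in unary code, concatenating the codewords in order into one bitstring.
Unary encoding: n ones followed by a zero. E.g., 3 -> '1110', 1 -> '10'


Encode each number as n ones followed by a terminating 0:
  11 -> 111111111110 (12 bits)
  1 -> 10 (2 bits)
  4 -> 11110 (5 bits)
  6 -> 1111110 (7 bits)
  9 -> 1111111110 (10 bits)
Total length = 12 + 2 + 5 + 7 + 10 = 36 bits.

Unary([11, 1, 4, 6, 9]) = 111111111110101111011111101111111110 (36 bits)


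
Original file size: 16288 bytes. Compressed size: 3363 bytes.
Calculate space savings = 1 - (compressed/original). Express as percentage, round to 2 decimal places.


ratio = compressed/original = 3363/16288 = 0.206471
savings = 1 - ratio = 1 - 0.206471 = 0.793529
as a percentage: 0.793529 * 100 = 79.35%

Space savings = 1 - 3363/16288 = 79.35%


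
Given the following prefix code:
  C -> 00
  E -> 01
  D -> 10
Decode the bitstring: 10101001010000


Decoding step by step:
Bits 10 -> D
Bits 10 -> D
Bits 10 -> D
Bits 01 -> E
Bits 01 -> E
Bits 00 -> C
Bits 00 -> C


Decoded message: DDDEECC


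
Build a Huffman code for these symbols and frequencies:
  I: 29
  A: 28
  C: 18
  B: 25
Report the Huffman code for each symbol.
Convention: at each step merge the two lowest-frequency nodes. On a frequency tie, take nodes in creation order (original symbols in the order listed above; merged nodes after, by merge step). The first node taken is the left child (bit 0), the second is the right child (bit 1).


Huffman tree construction:
Step 1: Merge C(18) + B(25) = 43
Step 2: Merge A(28) + I(29) = 57
Step 3: Merge (C+B)(43) + (A+I)(57) = 100
Read each symbol's code off the tree from the root (left child = 0, right child = 1).

Codes:
  I: 11 (length 2)
  A: 10 (length 2)
  C: 00 (length 2)
  B: 01 (length 2)
Average code length: 200/100 = 2.0000 bits/symbol


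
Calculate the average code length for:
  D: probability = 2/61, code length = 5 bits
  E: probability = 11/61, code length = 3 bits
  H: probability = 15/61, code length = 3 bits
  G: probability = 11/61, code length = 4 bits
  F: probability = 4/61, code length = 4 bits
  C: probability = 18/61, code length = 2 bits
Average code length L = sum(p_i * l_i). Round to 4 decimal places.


Weighted contributions p_i * l_i:
  D: (2/61) * 5 = 10/61
  E: (11/61) * 3 = 33/61
  H: (15/61) * 3 = 45/61
  G: (11/61) * 4 = 44/61
  F: (4/61) * 4 = 16/61
  C: (18/61) * 2 = 36/61
Sum = (10 + 33 + 45 + 44 + 16 + 36)/61 = 184/61

L = 184/61 = 3.0164 bits/symbol


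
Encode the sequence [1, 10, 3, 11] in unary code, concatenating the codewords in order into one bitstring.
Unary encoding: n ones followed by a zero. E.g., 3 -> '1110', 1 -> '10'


Encode each number as n ones followed by a terminating 0:
  1 -> 10 (2 bits)
  10 -> 11111111110 (11 bits)
  3 -> 1110 (4 bits)
  11 -> 111111111110 (12 bits)
Total length = 2 + 11 + 4 + 12 = 29 bits.

Unary([1, 10, 3, 11]) = 10111111111101110111111111110 (29 bits)


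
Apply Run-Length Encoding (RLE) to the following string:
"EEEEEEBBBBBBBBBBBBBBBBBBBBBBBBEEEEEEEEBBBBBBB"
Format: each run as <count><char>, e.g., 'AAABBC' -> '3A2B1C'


Scanning runs left to right:
  i=0: run of 'E' x 6 -> '6E'
  i=6: run of 'B' x 24 -> '24B'
  i=30: run of 'E' x 8 -> '8E'
  i=38: run of 'B' x 7 -> '7B'

RLE = 6E24B8E7B


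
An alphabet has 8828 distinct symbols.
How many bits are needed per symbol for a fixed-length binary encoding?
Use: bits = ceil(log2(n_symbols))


log2(8828) = 13.1079
Bracket: 2^13 = 8192 < 8828 <= 2^14 = 16384
So ceil(log2(8828)) = 14

bits = ceil(log2(8828)) = ceil(13.1079) = 14 bits


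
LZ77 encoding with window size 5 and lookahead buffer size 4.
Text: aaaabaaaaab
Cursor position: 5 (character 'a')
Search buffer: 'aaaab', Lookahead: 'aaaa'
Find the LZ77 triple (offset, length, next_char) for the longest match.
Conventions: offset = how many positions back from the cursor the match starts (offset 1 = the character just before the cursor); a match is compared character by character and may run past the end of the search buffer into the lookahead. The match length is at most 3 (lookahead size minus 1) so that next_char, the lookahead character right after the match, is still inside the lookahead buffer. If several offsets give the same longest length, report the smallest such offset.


Try each offset into the search buffer:
  offset=1 (pos 4, char 'b'): match length 0
  offset=2 (pos 3, char 'a'): match length 1
  offset=3 (pos 2, char 'a'): match length 2
  offset=4 (pos 1, char 'a'): match length 3
  offset=5 (pos 0, char 'a'): match length 3
Longest match has length 3, found at offsets 4, 5; take the smallest, offset 4.
next_char = character at position 5 + 3 = 8 -> 'a'

Best match: offset=4, length=3 (matching 'aaa' starting at position 1)
LZ77 triple: (4, 3, 'a')


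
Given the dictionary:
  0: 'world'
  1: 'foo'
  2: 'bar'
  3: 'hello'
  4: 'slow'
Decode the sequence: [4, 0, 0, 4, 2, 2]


Look up each index in the dictionary:
  4 -> 'slow'
  0 -> 'world'
  0 -> 'world'
  4 -> 'slow'
  2 -> 'bar'
  2 -> 'bar'

Decoded: "slow world world slow bar bar"


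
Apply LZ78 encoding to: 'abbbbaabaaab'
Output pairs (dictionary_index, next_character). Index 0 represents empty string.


LZ78 encoding steps:
Dictionary: {0: ''}
Step 1: w='' (idx 0), next='a' -> output (0, 'a'), add 'a' as idx 1
Step 2: w='' (idx 0), next='b' -> output (0, 'b'), add 'b' as idx 2
Step 3: w='b' (idx 2), next='b' -> output (2, 'b'), add 'bb' as idx 3
Step 4: w='b' (idx 2), next='a' -> output (2, 'a'), add 'ba' as idx 4
Step 5: w='a' (idx 1), next='b' -> output (1, 'b'), add 'ab' as idx 5
Step 6: w='a' (idx 1), next='a' -> output (1, 'a'), add 'aa' as idx 6
Step 7: w='ab' (idx 5), end of input -> output (5, '')


Encoded: [(0, 'a'), (0, 'b'), (2, 'b'), (2, 'a'), (1, 'b'), (1, 'a'), (5, '')]


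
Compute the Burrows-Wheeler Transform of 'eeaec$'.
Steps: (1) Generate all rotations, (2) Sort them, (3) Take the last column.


Rotations (sorted):
  0: $eeaec -> last char: c
  1: aec$ee -> last char: e
  2: c$eeae -> last char: e
  3: eaec$e -> last char: e
  4: ec$eea -> last char: a
  5: eeaec$ -> last char: $


BWT = ceeea$


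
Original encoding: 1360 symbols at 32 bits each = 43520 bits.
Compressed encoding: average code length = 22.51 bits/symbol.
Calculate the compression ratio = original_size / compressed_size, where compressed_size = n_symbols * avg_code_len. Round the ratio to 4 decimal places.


original_size = n_symbols * orig_bits = 1360 * 32 = 43520 bits
compressed_size = n_symbols * avg_code_len = 1360 * 22.51 = 30613.6 bits
ratio = original_size / compressed_size = 43520 / 30613.6 = 1.4216

Compression ratio = 1.4216


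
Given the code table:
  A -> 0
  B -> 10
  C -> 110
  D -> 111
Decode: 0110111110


Decoding:
0 -> A
110 -> C
111 -> D
110 -> C


Result: ACDC


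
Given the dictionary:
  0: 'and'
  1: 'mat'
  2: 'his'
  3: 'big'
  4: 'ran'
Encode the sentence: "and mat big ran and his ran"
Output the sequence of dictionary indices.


Look up each word in the dictionary:
  'and' -> 0
  'mat' -> 1
  'big' -> 3
  'ran' -> 4
  'and' -> 0
  'his' -> 2
  'ran' -> 4

Encoded: [0, 1, 3, 4, 0, 2, 4]


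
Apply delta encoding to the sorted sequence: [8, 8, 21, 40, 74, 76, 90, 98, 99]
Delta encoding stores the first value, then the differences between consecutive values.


First value: 8
Deltas:
  8 - 8 = 0
  21 - 8 = 13
  40 - 21 = 19
  74 - 40 = 34
  76 - 74 = 2
  90 - 76 = 14
  98 - 90 = 8
  99 - 98 = 1


Delta encoded: [8, 0, 13, 19, 34, 2, 14, 8, 1]


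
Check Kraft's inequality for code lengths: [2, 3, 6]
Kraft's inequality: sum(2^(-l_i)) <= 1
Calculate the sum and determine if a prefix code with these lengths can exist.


Sum = 2^(-2) + 2^(-3) + 2^(-6)
    = 0.25 + 0.125 + 0.015625
    = 25/64 = 0.390625
Since 0.390625 <= 1, Kraft's inequality IS satisfied.
A prefix code with these lengths CAN exist.

Kraft sum = 0.390625. Satisfied.


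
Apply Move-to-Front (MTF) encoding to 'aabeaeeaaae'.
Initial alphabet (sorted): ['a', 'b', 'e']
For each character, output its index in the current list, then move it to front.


MTF encoding:
'a': index 0 in ['a', 'b', 'e'] -> ['a', 'b', 'e']
'a': index 0 in ['a', 'b', 'e'] -> ['a', 'b', 'e']
'b': index 1 in ['a', 'b', 'e'] -> ['b', 'a', 'e']
'e': index 2 in ['b', 'a', 'e'] -> ['e', 'b', 'a']
'a': index 2 in ['e', 'b', 'a'] -> ['a', 'e', 'b']
'e': index 1 in ['a', 'e', 'b'] -> ['e', 'a', 'b']
'e': index 0 in ['e', 'a', 'b'] -> ['e', 'a', 'b']
'a': index 1 in ['e', 'a', 'b'] -> ['a', 'e', 'b']
'a': index 0 in ['a', 'e', 'b'] -> ['a', 'e', 'b']
'a': index 0 in ['a', 'e', 'b'] -> ['a', 'e', 'b']
'e': index 1 in ['a', 'e', 'b'] -> ['e', 'a', 'b']


Output: [0, 0, 1, 2, 2, 1, 0, 1, 0, 0, 1]


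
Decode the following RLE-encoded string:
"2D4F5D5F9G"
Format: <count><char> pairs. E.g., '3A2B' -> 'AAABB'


Expanding each <count><char> pair:
  2D -> 'DD'
  4F -> 'FFFF'
  5D -> 'DDDDD'
  5F -> 'FFFFF'
  9G -> 'GGGGGGGGG'

Decoded = DDFFFFDDDDDFFFFFGGGGGGGGG


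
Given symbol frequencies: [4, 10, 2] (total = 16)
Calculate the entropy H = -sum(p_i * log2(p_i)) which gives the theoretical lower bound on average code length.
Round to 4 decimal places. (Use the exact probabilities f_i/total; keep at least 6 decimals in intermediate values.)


Per-symbol terms -p_i * log2(p_i) with p_i = f_i/16:
  p = 4/16 = 0.250000: log2(p) = -2.000000, -p*log2(p) = 0.500000
  p = 10/16 = 0.625000: log2(p) = -0.678072, -p*log2(p) = 0.423795
  p = 2/16 = 0.125000: log2(p) = -3.000000, -p*log2(p) = 0.375000
H = 0.500000 + 0.423795 + 0.375000 = 1.298795

H = 1.2988 bits/symbol


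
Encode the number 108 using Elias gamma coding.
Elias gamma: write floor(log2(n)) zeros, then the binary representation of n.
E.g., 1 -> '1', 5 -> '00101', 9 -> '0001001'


num_bits = floor(log2(108)) + 1 = 7
leading_zeros = num_bits - 1 = 6
binary(108) = 1101100

Elias gamma(108) = '000000' + '1101100' = 0000001101100 (13 bits)


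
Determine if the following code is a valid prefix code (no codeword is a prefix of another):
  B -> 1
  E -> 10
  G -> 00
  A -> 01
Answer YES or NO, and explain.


Checking each pair (does one codeword prefix another?):
  B='1' vs E='10': prefix -- VIOLATION

NO -- this is NOT a valid prefix code. B (1) is a prefix of E (10).


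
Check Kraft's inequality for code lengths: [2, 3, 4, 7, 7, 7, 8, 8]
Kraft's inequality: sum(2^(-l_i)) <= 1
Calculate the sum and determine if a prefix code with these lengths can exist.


Sum = 2^(-2) + 2^(-3) + 2^(-4) + 2^(-7) + 2^(-7) + 2^(-7) + 2^(-8) + 2^(-8)
    = 0.25 + 0.125 + 0.0625 + 0.0078125 + 0.0078125 + 0.0078125 + 0.00390625 + 0.00390625
    = 120/256 = 0.46875
Since 0.46875 <= 1, Kraft's inequality IS satisfied.
A prefix code with these lengths CAN exist.

Kraft sum = 0.46875. Satisfied.


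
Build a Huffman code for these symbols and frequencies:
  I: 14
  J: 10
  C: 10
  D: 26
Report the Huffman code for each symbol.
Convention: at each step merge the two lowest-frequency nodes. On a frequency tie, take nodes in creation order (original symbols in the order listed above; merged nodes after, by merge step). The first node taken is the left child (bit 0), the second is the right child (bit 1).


Huffman tree construction:
Step 1: Merge J(10) + C(10) = 20
Step 2: Merge I(14) + (J+C)(20) = 34
Step 3: Merge D(26) + (I+(J+C))(34) = 60
Read each symbol's code off the tree from the root (left child = 0, right child = 1).

Codes:
  I: 10 (length 2)
  J: 110 (length 3)
  C: 111 (length 3)
  D: 0 (length 1)
Average code length: 114/60 = 1.9000 bits/symbol


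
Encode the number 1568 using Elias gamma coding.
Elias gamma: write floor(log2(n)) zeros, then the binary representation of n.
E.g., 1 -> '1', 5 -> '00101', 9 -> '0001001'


num_bits = floor(log2(1568)) + 1 = 11
leading_zeros = num_bits - 1 = 10
binary(1568) = 11000100000

Elias gamma(1568) = '0000000000' + '11000100000' = 000000000011000100000 (21 bits)


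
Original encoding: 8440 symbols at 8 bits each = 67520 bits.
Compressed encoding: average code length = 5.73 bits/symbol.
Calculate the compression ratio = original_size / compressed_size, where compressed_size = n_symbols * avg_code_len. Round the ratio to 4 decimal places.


original_size = n_symbols * orig_bits = 8440 * 8 = 67520 bits
compressed_size = n_symbols * avg_code_len = 8440 * 5.73 = 48361.2 bits
ratio = original_size / compressed_size = 67520 / 48361.2 = 1.3962

Compression ratio = 1.3962


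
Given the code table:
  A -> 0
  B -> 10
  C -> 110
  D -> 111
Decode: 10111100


Decoding:
10 -> B
111 -> D
10 -> B
0 -> A


Result: BDBA


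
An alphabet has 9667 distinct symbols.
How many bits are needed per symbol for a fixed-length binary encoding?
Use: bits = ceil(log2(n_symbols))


log2(9667) = 13.2389
Bracket: 2^13 = 8192 < 9667 <= 2^14 = 16384
So ceil(log2(9667)) = 14

bits = ceil(log2(9667)) = ceil(13.2389) = 14 bits


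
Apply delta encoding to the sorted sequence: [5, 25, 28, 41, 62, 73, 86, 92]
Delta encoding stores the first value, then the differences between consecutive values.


First value: 5
Deltas:
  25 - 5 = 20
  28 - 25 = 3
  41 - 28 = 13
  62 - 41 = 21
  73 - 62 = 11
  86 - 73 = 13
  92 - 86 = 6


Delta encoded: [5, 20, 3, 13, 21, 11, 13, 6]


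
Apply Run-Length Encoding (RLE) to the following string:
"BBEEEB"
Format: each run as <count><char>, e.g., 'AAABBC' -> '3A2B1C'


Scanning runs left to right:
  i=0: run of 'B' x 2 -> '2B'
  i=2: run of 'E' x 3 -> '3E'
  i=5: run of 'B' x 1 -> '1B'

RLE = 2B3E1B


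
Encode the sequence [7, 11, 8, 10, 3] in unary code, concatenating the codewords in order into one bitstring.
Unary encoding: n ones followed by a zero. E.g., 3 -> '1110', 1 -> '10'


Encode each number as n ones followed by a terminating 0:
  7 -> 11111110 (8 bits)
  11 -> 111111111110 (12 bits)
  8 -> 111111110 (9 bits)
  10 -> 11111111110 (11 bits)
  3 -> 1110 (4 bits)
Total length = 8 + 12 + 9 + 11 + 4 = 44 bits.

Unary([7, 11, 8, 10, 3]) = 11111110111111111110111111110111111111101110 (44 bits)


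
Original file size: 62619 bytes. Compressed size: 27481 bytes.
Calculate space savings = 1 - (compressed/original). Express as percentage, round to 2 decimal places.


ratio = compressed/original = 27481/62619 = 0.43886
savings = 1 - ratio = 1 - 0.43886 = 0.56114
as a percentage: 0.56114 * 100 = 56.11%

Space savings = 1 - 27481/62619 = 56.11%


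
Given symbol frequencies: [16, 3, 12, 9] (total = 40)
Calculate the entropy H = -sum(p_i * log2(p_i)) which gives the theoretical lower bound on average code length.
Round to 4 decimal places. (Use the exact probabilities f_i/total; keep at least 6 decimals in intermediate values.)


Per-symbol terms -p_i * log2(p_i) with p_i = f_i/40:
  p = 16/40 = 0.400000: log2(p) = -1.321928, -p*log2(p) = 0.528771
  p = 3/40 = 0.075000: log2(p) = -3.736966, -p*log2(p) = 0.280272
  p = 12/40 = 0.300000: log2(p) = -1.736966, -p*log2(p) = 0.521090
  p = 9/40 = 0.225000: log2(p) = -2.152003, -p*log2(p) = 0.484201
H = 0.528771 + 0.280272 + 0.521090 + 0.484201 = 1.814334

H = 1.8143 bits/symbol


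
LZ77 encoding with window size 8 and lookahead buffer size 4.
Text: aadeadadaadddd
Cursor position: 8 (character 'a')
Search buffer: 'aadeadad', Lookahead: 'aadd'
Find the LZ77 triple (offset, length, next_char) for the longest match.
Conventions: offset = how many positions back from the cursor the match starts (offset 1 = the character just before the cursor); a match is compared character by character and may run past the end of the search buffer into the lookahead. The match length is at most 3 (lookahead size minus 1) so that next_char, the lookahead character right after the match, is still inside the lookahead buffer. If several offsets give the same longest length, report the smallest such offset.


Try each offset into the search buffer:
  offset=1 (pos 7, char 'd'): match length 0
  offset=2 (pos 6, char 'a'): match length 1
  offset=3 (pos 5, char 'd'): match length 0
  offset=4 (pos 4, char 'a'): match length 1
  offset=5 (pos 3, char 'e'): match length 0
  offset=6 (pos 2, char 'd'): match length 0
  offset=7 (pos 1, char 'a'): match length 1
  offset=8 (pos 0, char 'a'): match length 3
Longest match has length 3 at offset 8.
next_char = character at position 8 + 3 = 11 -> 'd'

Best match: offset=8, length=3 (matching 'aad' starting at position 0)
LZ77 triple: (8, 3, 'd')


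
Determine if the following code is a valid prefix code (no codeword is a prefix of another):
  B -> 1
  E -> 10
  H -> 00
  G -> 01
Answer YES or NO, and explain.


Checking each pair (does one codeword prefix another?):
  B='1' vs E='10': prefix -- VIOLATION

NO -- this is NOT a valid prefix code. B (1) is a prefix of E (10).


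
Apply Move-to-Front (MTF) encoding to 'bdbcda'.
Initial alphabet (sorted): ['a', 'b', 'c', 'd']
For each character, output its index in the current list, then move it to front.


MTF encoding:
'b': index 1 in ['a', 'b', 'c', 'd'] -> ['b', 'a', 'c', 'd']
'd': index 3 in ['b', 'a', 'c', 'd'] -> ['d', 'b', 'a', 'c']
'b': index 1 in ['d', 'b', 'a', 'c'] -> ['b', 'd', 'a', 'c']
'c': index 3 in ['b', 'd', 'a', 'c'] -> ['c', 'b', 'd', 'a']
'd': index 2 in ['c', 'b', 'd', 'a'] -> ['d', 'c', 'b', 'a']
'a': index 3 in ['d', 'c', 'b', 'a'] -> ['a', 'd', 'c', 'b']


Output: [1, 3, 1, 3, 2, 3]


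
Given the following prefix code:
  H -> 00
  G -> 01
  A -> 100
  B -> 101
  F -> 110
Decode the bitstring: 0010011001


Decoding step by step:
Bits 00 -> H
Bits 100 -> A
Bits 110 -> F
Bits 01 -> G


Decoded message: HAFG


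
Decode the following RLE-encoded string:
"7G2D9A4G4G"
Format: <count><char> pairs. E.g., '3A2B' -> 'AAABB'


Expanding each <count><char> pair:
  7G -> 'GGGGGGG'
  2D -> 'DD'
  9A -> 'AAAAAAAAA'
  4G -> 'GGGG'
  4G -> 'GGGG'

Decoded = GGGGGGGDDAAAAAAAAAGGGGGGGG


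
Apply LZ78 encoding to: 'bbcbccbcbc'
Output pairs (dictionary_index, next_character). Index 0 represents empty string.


LZ78 encoding steps:
Dictionary: {0: ''}
Step 1: w='' (idx 0), next='b' -> output (0, 'b'), add 'b' as idx 1
Step 2: w='b' (idx 1), next='c' -> output (1, 'c'), add 'bc' as idx 2
Step 3: w='bc' (idx 2), next='c' -> output (2, 'c'), add 'bcc' as idx 3
Step 4: w='bc' (idx 2), next='b' -> output (2, 'b'), add 'bcb' as idx 4
Step 5: w='' (idx 0), next='c' -> output (0, 'c'), add 'c' as idx 5


Encoded: [(0, 'b'), (1, 'c'), (2, 'c'), (2, 'b'), (0, 'c')]


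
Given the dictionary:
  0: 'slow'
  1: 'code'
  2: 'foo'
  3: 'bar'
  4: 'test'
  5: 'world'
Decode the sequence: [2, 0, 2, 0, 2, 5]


Look up each index in the dictionary:
  2 -> 'foo'
  0 -> 'slow'
  2 -> 'foo'
  0 -> 'slow'
  2 -> 'foo'
  5 -> 'world'

Decoded: "foo slow foo slow foo world"


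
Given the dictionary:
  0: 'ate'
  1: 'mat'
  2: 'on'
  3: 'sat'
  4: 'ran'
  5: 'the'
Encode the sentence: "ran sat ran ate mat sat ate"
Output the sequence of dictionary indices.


Look up each word in the dictionary:
  'ran' -> 4
  'sat' -> 3
  'ran' -> 4
  'ate' -> 0
  'mat' -> 1
  'sat' -> 3
  'ate' -> 0

Encoded: [4, 3, 4, 0, 1, 3, 0]


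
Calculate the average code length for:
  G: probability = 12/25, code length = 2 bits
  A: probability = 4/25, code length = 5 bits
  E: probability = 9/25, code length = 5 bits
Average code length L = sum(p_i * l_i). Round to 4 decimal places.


Weighted contributions p_i * l_i:
  G: (12/25) * 2 = 24/25
  A: (4/25) * 5 = 20/25
  E: (9/25) * 5 = 45/25
Sum = (24 + 20 + 45)/25 = 89/25

L = 89/25 = 3.5600 bits/symbol


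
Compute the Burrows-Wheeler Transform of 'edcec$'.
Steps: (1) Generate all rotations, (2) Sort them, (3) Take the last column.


Rotations (sorted):
  0: $edcec -> last char: c
  1: c$edce -> last char: e
  2: cec$ed -> last char: d
  3: dcec$e -> last char: e
  4: ec$edc -> last char: c
  5: edcec$ -> last char: $


BWT = cedec$


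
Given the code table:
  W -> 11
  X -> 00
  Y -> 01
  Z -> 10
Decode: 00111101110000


Decoding:
00 -> X
11 -> W
11 -> W
01 -> Y
11 -> W
00 -> X
00 -> X


Result: XWWYWXX


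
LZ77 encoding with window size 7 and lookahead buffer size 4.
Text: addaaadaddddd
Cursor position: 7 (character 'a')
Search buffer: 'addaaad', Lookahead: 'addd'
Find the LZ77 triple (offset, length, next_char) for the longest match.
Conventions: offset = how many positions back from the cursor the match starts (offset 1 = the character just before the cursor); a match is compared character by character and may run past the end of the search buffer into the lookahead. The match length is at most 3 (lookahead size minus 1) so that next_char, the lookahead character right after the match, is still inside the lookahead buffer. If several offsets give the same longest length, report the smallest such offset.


Try each offset into the search buffer:
  offset=1 (pos 6, char 'd'): match length 0
  offset=2 (pos 5, char 'a'): match length 2
  offset=3 (pos 4, char 'a'): match length 1
  offset=4 (pos 3, char 'a'): match length 1
  offset=5 (pos 2, char 'd'): match length 0
  offset=6 (pos 1, char 'd'): match length 0
  offset=7 (pos 0, char 'a'): match length 3
Longest match has length 3 at offset 7.
next_char = character at position 7 + 3 = 10 -> 'd'

Best match: offset=7, length=3 (matching 'add' starting at position 0)
LZ77 triple: (7, 3, 'd')


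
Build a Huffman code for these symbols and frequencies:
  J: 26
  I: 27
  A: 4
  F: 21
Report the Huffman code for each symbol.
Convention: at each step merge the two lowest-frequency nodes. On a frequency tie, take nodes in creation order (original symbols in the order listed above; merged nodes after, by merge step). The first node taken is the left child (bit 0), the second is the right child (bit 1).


Huffman tree construction:
Step 1: Merge A(4) + F(21) = 25
Step 2: Merge (A+F)(25) + J(26) = 51
Step 3: Merge I(27) + ((A+F)+J)(51) = 78
Read each symbol's code off the tree from the root (left child = 0, right child = 1).

Codes:
  J: 11 (length 2)
  I: 0 (length 1)
  A: 100 (length 3)
  F: 101 (length 3)
Average code length: 154/78 = 1.9744 bits/symbol


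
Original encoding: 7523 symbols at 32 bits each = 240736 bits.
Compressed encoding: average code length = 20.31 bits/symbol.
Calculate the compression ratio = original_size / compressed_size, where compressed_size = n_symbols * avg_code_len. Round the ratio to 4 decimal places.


original_size = n_symbols * orig_bits = 7523 * 32 = 240736 bits
compressed_size = n_symbols * avg_code_len = 7523 * 20.31 = 152792.13 bits
ratio = original_size / compressed_size = 240736 / 152792.13 = 1.5756

Compression ratio = 1.5756


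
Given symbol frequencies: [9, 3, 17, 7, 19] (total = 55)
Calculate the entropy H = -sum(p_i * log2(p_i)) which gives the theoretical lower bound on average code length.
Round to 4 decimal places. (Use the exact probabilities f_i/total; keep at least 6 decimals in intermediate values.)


Per-symbol terms -p_i * log2(p_i) with p_i = f_i/55:
  p = 9/55 = 0.163636: log2(p) = -2.611435, -p*log2(p) = 0.427326
  p = 3/55 = 0.054545: log2(p) = -4.196397, -p*log2(p) = 0.228894
  p = 17/55 = 0.309091: log2(p) = -1.693897, -p*log2(p) = 0.523568
  p = 7/55 = 0.127273: log2(p) = -2.974005, -p*log2(p) = 0.378510
  p = 19/55 = 0.345455: log2(p) = -1.533432, -p*log2(p) = 0.529731
H = 0.427326 + 0.228894 + 0.523568 + 0.378510 + 0.529731 = 2.088029

H = 2.088 bits/symbol


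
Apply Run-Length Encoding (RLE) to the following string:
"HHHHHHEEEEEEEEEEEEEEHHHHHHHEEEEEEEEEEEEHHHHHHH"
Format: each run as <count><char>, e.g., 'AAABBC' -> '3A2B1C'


Scanning runs left to right:
  i=0: run of 'H' x 6 -> '6H'
  i=6: run of 'E' x 14 -> '14E'
  i=20: run of 'H' x 7 -> '7H'
  i=27: run of 'E' x 12 -> '12E'
  i=39: run of 'H' x 7 -> '7H'

RLE = 6H14E7H12E7H


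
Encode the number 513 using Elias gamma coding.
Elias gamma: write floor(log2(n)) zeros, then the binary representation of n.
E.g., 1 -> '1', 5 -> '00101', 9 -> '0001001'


num_bits = floor(log2(513)) + 1 = 10
leading_zeros = num_bits - 1 = 9
binary(513) = 1000000001

Elias gamma(513) = '000000000' + '1000000001' = 0000000001000000001 (19 bits)


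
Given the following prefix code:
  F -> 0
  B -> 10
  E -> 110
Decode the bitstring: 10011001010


Decoding step by step:
Bits 10 -> B
Bits 0 -> F
Bits 110 -> E
Bits 0 -> F
Bits 10 -> B
Bits 10 -> B


Decoded message: BFEFBB


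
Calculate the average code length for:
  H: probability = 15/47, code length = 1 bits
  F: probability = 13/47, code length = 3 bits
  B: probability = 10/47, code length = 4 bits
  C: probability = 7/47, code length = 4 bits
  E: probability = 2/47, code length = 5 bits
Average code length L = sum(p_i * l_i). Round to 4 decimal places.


Weighted contributions p_i * l_i:
  H: (15/47) * 1 = 15/47
  F: (13/47) * 3 = 39/47
  B: (10/47) * 4 = 40/47
  C: (7/47) * 4 = 28/47
  E: (2/47) * 5 = 10/47
Sum = (15 + 39 + 40 + 28 + 10)/47 = 132/47

L = 132/47 = 2.8085 bits/symbol


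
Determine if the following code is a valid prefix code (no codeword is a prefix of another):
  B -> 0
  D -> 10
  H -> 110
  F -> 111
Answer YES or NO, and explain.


Checking each pair (does one codeword prefix another?):
  B='0' vs D='10': no prefix
  B='0' vs H='110': no prefix
  B='0' vs F='111': no prefix
  D='10' vs B='0': no prefix
  D='10' vs H='110': no prefix
  D='10' vs F='111': no prefix
  H='110' vs B='0': no prefix
  H='110' vs D='10': no prefix
  H='110' vs F='111': no prefix
  F='111' vs B='0': no prefix
  F='111' vs D='10': no prefix
  F='111' vs H='110': no prefix
No violation found over all pairs.

YES -- this is a valid prefix code. No codeword is a prefix of any other codeword.


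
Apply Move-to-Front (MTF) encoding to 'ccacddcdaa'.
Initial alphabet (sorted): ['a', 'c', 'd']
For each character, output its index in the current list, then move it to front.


MTF encoding:
'c': index 1 in ['a', 'c', 'd'] -> ['c', 'a', 'd']
'c': index 0 in ['c', 'a', 'd'] -> ['c', 'a', 'd']
'a': index 1 in ['c', 'a', 'd'] -> ['a', 'c', 'd']
'c': index 1 in ['a', 'c', 'd'] -> ['c', 'a', 'd']
'd': index 2 in ['c', 'a', 'd'] -> ['d', 'c', 'a']
'd': index 0 in ['d', 'c', 'a'] -> ['d', 'c', 'a']
'c': index 1 in ['d', 'c', 'a'] -> ['c', 'd', 'a']
'd': index 1 in ['c', 'd', 'a'] -> ['d', 'c', 'a']
'a': index 2 in ['d', 'c', 'a'] -> ['a', 'd', 'c']
'a': index 0 in ['a', 'd', 'c'] -> ['a', 'd', 'c']


Output: [1, 0, 1, 1, 2, 0, 1, 1, 2, 0]


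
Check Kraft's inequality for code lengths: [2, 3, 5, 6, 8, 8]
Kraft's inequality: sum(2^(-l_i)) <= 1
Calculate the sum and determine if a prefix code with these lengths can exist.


Sum = 2^(-2) + 2^(-3) + 2^(-5) + 2^(-6) + 2^(-8) + 2^(-8)
    = 0.25 + 0.125 + 0.03125 + 0.015625 + 0.00390625 + 0.00390625
    = 110/256 = 0.4296875
Since 0.4296875 <= 1, Kraft's inequality IS satisfied.
A prefix code with these lengths CAN exist.

Kraft sum = 0.4296875. Satisfied.


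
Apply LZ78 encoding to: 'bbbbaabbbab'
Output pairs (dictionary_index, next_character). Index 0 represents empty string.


LZ78 encoding steps:
Dictionary: {0: ''}
Step 1: w='' (idx 0), next='b' -> output (0, 'b'), add 'b' as idx 1
Step 2: w='b' (idx 1), next='b' -> output (1, 'b'), add 'bb' as idx 2
Step 3: w='b' (idx 1), next='a' -> output (1, 'a'), add 'ba' as idx 3
Step 4: w='' (idx 0), next='a' -> output (0, 'a'), add 'a' as idx 4
Step 5: w='bb' (idx 2), next='b' -> output (2, 'b'), add 'bbb' as idx 5
Step 6: w='a' (idx 4), next='b' -> output (4, 'b'), add 'ab' as idx 6


Encoded: [(0, 'b'), (1, 'b'), (1, 'a'), (0, 'a'), (2, 'b'), (4, 'b')]


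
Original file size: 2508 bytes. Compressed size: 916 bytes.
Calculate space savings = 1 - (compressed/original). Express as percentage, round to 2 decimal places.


ratio = compressed/original = 916/2508 = 0.365231
savings = 1 - ratio = 1 - 0.365231 = 0.634769
as a percentage: 0.634769 * 100 = 63.48%

Space savings = 1 - 916/2508 = 63.48%


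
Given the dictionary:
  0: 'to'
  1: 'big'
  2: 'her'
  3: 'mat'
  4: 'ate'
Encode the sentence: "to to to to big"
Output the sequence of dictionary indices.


Look up each word in the dictionary:
  'to' -> 0
  'to' -> 0
  'to' -> 0
  'to' -> 0
  'big' -> 1

Encoded: [0, 0, 0, 0, 1]


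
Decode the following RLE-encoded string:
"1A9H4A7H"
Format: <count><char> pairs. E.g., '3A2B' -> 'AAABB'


Expanding each <count><char> pair:
  1A -> 'A'
  9H -> 'HHHHHHHHH'
  4A -> 'AAAA'
  7H -> 'HHHHHHH'

Decoded = AHHHHHHHHHAAAAHHHHHHH


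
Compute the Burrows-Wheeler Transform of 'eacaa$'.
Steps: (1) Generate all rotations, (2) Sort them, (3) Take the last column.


Rotations (sorted):
  0: $eacaa -> last char: a
  1: a$eaca -> last char: a
  2: aa$eac -> last char: c
  3: acaa$e -> last char: e
  4: caa$ea -> last char: a
  5: eacaa$ -> last char: $


BWT = aacea$


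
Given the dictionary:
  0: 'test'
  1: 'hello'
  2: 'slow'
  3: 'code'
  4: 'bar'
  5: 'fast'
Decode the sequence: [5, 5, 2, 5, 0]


Look up each index in the dictionary:
  5 -> 'fast'
  5 -> 'fast'
  2 -> 'slow'
  5 -> 'fast'
  0 -> 'test'

Decoded: "fast fast slow fast test"


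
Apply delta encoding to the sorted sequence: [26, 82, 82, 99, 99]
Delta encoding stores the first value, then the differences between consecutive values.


First value: 26
Deltas:
  82 - 26 = 56
  82 - 82 = 0
  99 - 82 = 17
  99 - 99 = 0


Delta encoded: [26, 56, 0, 17, 0]


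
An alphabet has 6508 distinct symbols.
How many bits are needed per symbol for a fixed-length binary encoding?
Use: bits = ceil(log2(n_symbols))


log2(6508) = 12.668
Bracket: 2^12 = 4096 < 6508 <= 2^13 = 8192
So ceil(log2(6508)) = 13

bits = ceil(log2(6508)) = ceil(12.668) = 13 bits


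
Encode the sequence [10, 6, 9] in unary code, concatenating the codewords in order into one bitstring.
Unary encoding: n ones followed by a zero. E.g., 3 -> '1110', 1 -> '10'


Encode each number as n ones followed by a terminating 0:
  10 -> 11111111110 (11 bits)
  6 -> 1111110 (7 bits)
  9 -> 1111111110 (10 bits)
Total length = 11 + 7 + 10 = 28 bits.

Unary([10, 6, 9]) = 1111111111011111101111111110 (28 bits)


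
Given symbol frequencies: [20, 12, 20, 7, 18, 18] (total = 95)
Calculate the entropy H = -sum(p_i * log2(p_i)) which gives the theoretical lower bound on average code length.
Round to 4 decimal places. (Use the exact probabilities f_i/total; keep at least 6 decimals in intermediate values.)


Per-symbol terms -p_i * log2(p_i) with p_i = f_i/95:
  p = 20/95 = 0.210526: log2(p) = -2.247928, -p*log2(p) = 0.473248
  p = 12/95 = 0.126316: log2(p) = -2.984893, -p*log2(p) = 0.377039
  p = 20/95 = 0.210526: log2(p) = -2.247928, -p*log2(p) = 0.473248
  p = 7/95 = 0.073684: log2(p) = -3.762501, -p*log2(p) = 0.277237
  p = 18/95 = 0.189474: log2(p) = -2.399931, -p*log2(p) = 0.454724
  p = 18/95 = 0.189474: log2(p) = -2.399931, -p*log2(p) = 0.454724
H = 0.473248 + 0.377039 + 0.473248 + 0.277237 + 0.454724 + 0.454724 = 2.510220

H = 2.5102 bits/symbol


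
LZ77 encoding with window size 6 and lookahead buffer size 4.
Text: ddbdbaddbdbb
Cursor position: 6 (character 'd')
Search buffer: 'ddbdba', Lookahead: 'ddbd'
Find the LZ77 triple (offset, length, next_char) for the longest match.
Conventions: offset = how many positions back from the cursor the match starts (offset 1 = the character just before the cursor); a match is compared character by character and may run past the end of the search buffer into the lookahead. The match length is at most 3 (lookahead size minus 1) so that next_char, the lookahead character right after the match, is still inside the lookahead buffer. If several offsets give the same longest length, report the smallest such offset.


Try each offset into the search buffer:
  offset=1 (pos 5, char 'a'): match length 0
  offset=2 (pos 4, char 'b'): match length 0
  offset=3 (pos 3, char 'd'): match length 1
  offset=4 (pos 2, char 'b'): match length 0
  offset=5 (pos 1, char 'd'): match length 1
  offset=6 (pos 0, char 'd'): match length 3
Longest match has length 3 at offset 6.
next_char = character at position 6 + 3 = 9 -> 'd'

Best match: offset=6, length=3 (matching 'ddb' starting at position 0)
LZ77 triple: (6, 3, 'd')
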